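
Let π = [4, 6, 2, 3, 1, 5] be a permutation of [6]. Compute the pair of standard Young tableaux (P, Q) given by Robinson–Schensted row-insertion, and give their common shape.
P = [1, 3, 5] / [2, 6] / [4];  Q = [1, 2, 6] / [3, 4] / [5];  common shape = (3, 2, 1)

Row-insert the values π_1, π_2, … into P one at a time, bumping the leftmost entry strictly greater than the inserted value down to the next row. The recording tableau Q records, in position (i, j), the step at which that cell was added to P.
  Insert 4 (step 1): P = [4];  Q = [1]
  Insert 6 (step 2): P = [4, 6];  Q = [1, 2]
  Insert 2 (step 3): P = [2, 6] / [4];  Q = [1, 2] / [3]
  Insert 3 (step 4): P = [2, 3] / [4, 6];  Q = [1, 2] / [3, 4]
  Insert 1 (step 5): P = [1, 3] / [2, 6] / [4];  Q = [1, 2] / [3, 4] / [5]
  Insert 5 (step 6): P = [1, 3, 5] / [2, 6] / [4];  Q = [1, 2, 6] / [3, 4] / [5]
Final shape: (3, 2, 1).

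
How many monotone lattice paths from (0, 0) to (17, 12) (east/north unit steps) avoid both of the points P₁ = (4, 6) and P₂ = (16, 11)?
Number of paths = 22721385

Inclusion–exclusion. Total paths: C(29, 17) = 51895935. Through P₁: C(10, 4)·C(19, 13) = 5697720. Through P₂: C(27, 16)·C(2, 1) = 26075790. Since P₁ is strictly southwest of P₂, a monotone path through both must visit P₁ then P₂; paths through both = C(10, 4)·C(17, 12)·C(2, 1) = 2598960. Avoid both = 51895935 − 5697720 − 26075790 + 2598960 = 22721385.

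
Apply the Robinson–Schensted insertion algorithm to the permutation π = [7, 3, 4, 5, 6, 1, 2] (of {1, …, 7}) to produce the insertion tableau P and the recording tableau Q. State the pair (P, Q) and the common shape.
P = [1, 2, 5, 6] / [3, 4] / [7];  Q = [1, 3, 4, 5] / [2, 7] / [6];  common shape = (4, 2, 1)

Row-insert the values π_1, π_2, … into P one at a time, bumping the leftmost entry strictly greater than the inserted value down to the next row. The recording tableau Q records, in position (i, j), the step at which that cell was added to P.
  Insert 7 (step 1): P = [7];  Q = [1]
  Insert 3 (step 2): P = [3] / [7];  Q = [1] / [2]
  Insert 4 (step 3): P = [3, 4] / [7];  Q = [1, 3] / [2]
  Insert 5 (step 4): P = [3, 4, 5] / [7];  Q = [1, 3, 4] / [2]
  Insert 6 (step 5): P = [3, 4, 5, 6] / [7];  Q = [1, 3, 4, 5] / [2]
  Insert 1 (step 6): P = [1, 4, 5, 6] / [3] / [7];  Q = [1, 3, 4, 5] / [2] / [6]
  Insert 2 (step 7): P = [1, 2, 5, 6] / [3, 4] / [7];  Q = [1, 3, 4, 5] / [2, 7] / [6]
Final shape: (4, 2, 1).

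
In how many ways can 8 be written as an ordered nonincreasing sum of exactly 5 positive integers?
p(8, 5 parts) = 3

Partitions of n into exactly k parts ↔ partitions of n − k into at most k parts (subtract 1 from each part). For n = 8, k = 5, the partitions are: 4+1+1+1+1, 3+2+1+1+1, 2+2+2+1+1. Count = 3.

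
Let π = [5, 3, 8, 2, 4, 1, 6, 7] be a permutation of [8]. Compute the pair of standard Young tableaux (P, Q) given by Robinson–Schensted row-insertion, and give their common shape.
P = [1, 4, 6, 7] / [2, 8] / [3] / [5];  Q = [1, 3, 7, 8] / [2, 5] / [4] / [6];  common shape = (4, 2, 1, 1)

Row-insert the values π_1, π_2, … into P one at a time, bumping the leftmost entry strictly greater than the inserted value down to the next row. The recording tableau Q records, in position (i, j), the step at which that cell was added to P.
  Insert 5 (step 1): P = [5];  Q = [1]
  Insert 3 (step 2): P = [3] / [5];  Q = [1] / [2]
  Insert 8 (step 3): P = [3, 8] / [5];  Q = [1, 3] / [2]
  Insert 2 (step 4): P = [2, 8] / [3] / [5];  Q = [1, 3] / [2] / [4]
  Insert 4 (step 5): P = [2, 4] / [3, 8] / [5];  Q = [1, 3] / [2, 5] / [4]
  Insert 1 (step 6): P = [1, 4] / [2, 8] / [3] / [5];  Q = [1, 3] / [2, 5] / [4] / [6]
  Insert 6 (step 7): P = [1, 4, 6] / [2, 8] / [3] / [5];  Q = [1, 3, 7] / [2, 5] / [4] / [6]
  Insert 7 (step 8): P = [1, 4, 6, 7] / [2, 8] / [3] / [5];  Q = [1, 3, 7, 8] / [2, 5] / [4] / [6]
Final shape: (4, 2, 1, 1).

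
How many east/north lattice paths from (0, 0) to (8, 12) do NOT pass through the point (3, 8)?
Number of paths = 105180

Total paths from (0, 0) to (8, 12): C(20, 8) = 125970. Paths through (3, 8): (paths (0, 0) → (3, 8)) × (paths (3, 8) → (8, 12)) = C(11, 3) · C(9, 5) = 165 · 126 = 20790. Avoidance count = 125970 − 20790 = 105180.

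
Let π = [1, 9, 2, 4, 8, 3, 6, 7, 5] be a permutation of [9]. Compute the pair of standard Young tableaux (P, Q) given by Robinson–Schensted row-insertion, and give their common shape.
P = [1, 2, 3, 5, 7] / [4, 6] / [8] / [9];  Q = [1, 2, 4, 5, 8] / [3, 7] / [6] / [9];  common shape = (5, 2, 1, 1)

Row-insert the values π_1, π_2, … into P one at a time, bumping the leftmost entry strictly greater than the inserted value down to the next row. The recording tableau Q records, in position (i, j), the step at which that cell was added to P.
  Insert 1 (step 1): P = [1];  Q = [1]
  Insert 9 (step 2): P = [1, 9];  Q = [1, 2]
  Insert 2 (step 3): P = [1, 2] / [9];  Q = [1, 2] / [3]
  Insert 4 (step 4): P = [1, 2, 4] / [9];  Q = [1, 2, 4] / [3]
  Insert 8 (step 5): P = [1, 2, 4, 8] / [9];  Q = [1, 2, 4, 5] / [3]
  Insert 3 (step 6): P = [1, 2, 3, 8] / [4] / [9];  Q = [1, 2, 4, 5] / [3] / [6]
  Insert 6 (step 7): P = [1, 2, 3, 6] / [4, 8] / [9];  Q = [1, 2, 4, 5] / [3, 7] / [6]
  Insert 7 (step 8): P = [1, 2, 3, 6, 7] / [4, 8] / [9];  Q = [1, 2, 4, 5, 8] / [3, 7] / [6]
  Insert 5 (step 9): P = [1, 2, 3, 5, 7] / [4, 6] / [8] / [9];  Q = [1, 2, 4, 5, 8] / [3, 7] / [6] / [9]
Final shape: (5, 2, 1, 1).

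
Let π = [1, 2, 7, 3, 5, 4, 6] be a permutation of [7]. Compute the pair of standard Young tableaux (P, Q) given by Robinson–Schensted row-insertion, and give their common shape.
P = [1, 2, 3, 4, 6] / [5] / [7];  Q = [1, 2, 3, 5, 7] / [4] / [6];  common shape = (5, 1, 1)

Row-insert the values π_1, π_2, … into P one at a time, bumping the leftmost entry strictly greater than the inserted value down to the next row. The recording tableau Q records, in position (i, j), the step at which that cell was added to P.
  Insert 1 (step 1): P = [1];  Q = [1]
  Insert 2 (step 2): P = [1, 2];  Q = [1, 2]
  Insert 7 (step 3): P = [1, 2, 7];  Q = [1, 2, 3]
  Insert 3 (step 4): P = [1, 2, 3] / [7];  Q = [1, 2, 3] / [4]
  Insert 5 (step 5): P = [1, 2, 3, 5] / [7];  Q = [1, 2, 3, 5] / [4]
  Insert 4 (step 6): P = [1, 2, 3, 4] / [5] / [7];  Q = [1, 2, 3, 5] / [4] / [6]
  Insert 6 (step 7): P = [1, 2, 3, 4, 6] / [5] / [7];  Q = [1, 2, 3, 5, 7] / [4] / [6]
Final shape: (5, 1, 1).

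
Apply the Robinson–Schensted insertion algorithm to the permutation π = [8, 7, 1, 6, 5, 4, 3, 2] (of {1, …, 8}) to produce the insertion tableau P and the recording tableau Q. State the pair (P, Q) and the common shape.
P = [1, 2] / [3] / [4] / [5] / [6] / [7] / [8];  Q = [1, 4] / [2] / [3] / [5] / [6] / [7] / [8];  common shape = (2, 1, 1, 1, 1, 1, 1)

Row-insert the values π_1, π_2, … into P one at a time, bumping the leftmost entry strictly greater than the inserted value down to the next row. The recording tableau Q records, in position (i, j), the step at which that cell was added to P.
  Insert 8 (step 1): P = [8];  Q = [1]
  Insert 7 (step 2): P = [7] / [8];  Q = [1] / [2]
  Insert 1 (step 3): P = [1] / [7] / [8];  Q = [1] / [2] / [3]
  Insert 6 (step 4): P = [1, 6] / [7] / [8];  Q = [1, 4] / [2] / [3]
  Insert 5 (step 5): P = [1, 5] / [6] / [7] / [8];  Q = [1, 4] / [2] / [3] / [5]
  Insert 4 (step 6): P = [1, 4] / [5] / [6] / [7] / [8];  Q = [1, 4] / [2] / [3] / [5] / [6]
  Insert 3 (step 7): P = [1, 3] / [4] / [5] / [6] / [7] / [8];  Q = [1, 4] / [2] / [3] / [5] / [6] / [7]
  Insert 2 (step 8): P = [1, 2] / [3] / [4] / [5] / [6] / [7] / [8];  Q = [1, 4] / [2] / [3] / [5] / [6] / [7] / [8]
Final shape: (2, 1, 1, 1, 1, 1, 1).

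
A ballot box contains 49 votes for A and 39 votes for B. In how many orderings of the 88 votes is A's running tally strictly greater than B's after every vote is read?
Strict-lead orderings = 1698754643257653577894500

Total orderings of the 88 votes with 49 for A: C(88, 49) = 14949040860667351485471600. By the Bertrand ballot formula (Cycle Lemma / reflection principle), the number of orderings in which A is strictly ahead of B throughout is (p − q)/(p + q) · C(p + q, p) = (49 − 39)/(49 + 39) · 14949040860667351485471600 = 1698754643257653577894500.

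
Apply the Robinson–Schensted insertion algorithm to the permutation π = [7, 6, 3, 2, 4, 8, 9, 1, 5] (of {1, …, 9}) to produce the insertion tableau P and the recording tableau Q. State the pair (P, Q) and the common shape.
P = [1, 4, 5, 9] / [2, 8] / [3] / [6] / [7];  Q = [1, 5, 6, 7] / [2, 9] / [3] / [4] / [8];  common shape = (4, 2, 1, 1, 1)

Row-insert the values π_1, π_2, … into P one at a time, bumping the leftmost entry strictly greater than the inserted value down to the next row. The recording tableau Q records, in position (i, j), the step at which that cell was added to P.
  Insert 7 (step 1): P = [7];  Q = [1]
  Insert 6 (step 2): P = [6] / [7];  Q = [1] / [2]
  Insert 3 (step 3): P = [3] / [6] / [7];  Q = [1] / [2] / [3]
  Insert 2 (step 4): P = [2] / [3] / [6] / [7];  Q = [1] / [2] / [3] / [4]
  Insert 4 (step 5): P = [2, 4] / [3] / [6] / [7];  Q = [1, 5] / [2] / [3] / [4]
  Insert 8 (step 6): P = [2, 4, 8] / [3] / [6] / [7];  Q = [1, 5, 6] / [2] / [3] / [4]
  Insert 9 (step 7): P = [2, 4, 8, 9] / [3] / [6] / [7];  Q = [1, 5, 6, 7] / [2] / [3] / [4]
  Insert 1 (step 8): P = [1, 4, 8, 9] / [2] / [3] / [6] / [7];  Q = [1, 5, 6, 7] / [2] / [3] / [4] / [8]
  Insert 5 (step 9): P = [1, 4, 5, 9] / [2, 8] / [3] / [6] / [7];  Q = [1, 5, 6, 7] / [2, 9] / [3] / [4] / [8]
Final shape: (4, 2, 1, 1, 1).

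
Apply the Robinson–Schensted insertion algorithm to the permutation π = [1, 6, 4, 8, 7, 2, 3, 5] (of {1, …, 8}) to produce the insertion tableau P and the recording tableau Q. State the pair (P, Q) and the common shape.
P = [1, 2, 3, 5] / [4, 7] / [6, 8];  Q = [1, 2, 4, 8] / [3, 5] / [6, 7];  common shape = (4, 2, 2)

Row-insert the values π_1, π_2, … into P one at a time, bumping the leftmost entry strictly greater than the inserted value down to the next row. The recording tableau Q records, in position (i, j), the step at which that cell was added to P.
  Insert 1 (step 1): P = [1];  Q = [1]
  Insert 6 (step 2): P = [1, 6];  Q = [1, 2]
  Insert 4 (step 3): P = [1, 4] / [6];  Q = [1, 2] / [3]
  Insert 8 (step 4): P = [1, 4, 8] / [6];  Q = [1, 2, 4] / [3]
  Insert 7 (step 5): P = [1, 4, 7] / [6, 8];  Q = [1, 2, 4] / [3, 5]
  Insert 2 (step 6): P = [1, 2, 7] / [4, 8] / [6];  Q = [1, 2, 4] / [3, 5] / [6]
  Insert 3 (step 7): P = [1, 2, 3] / [4, 7] / [6, 8];  Q = [1, 2, 4] / [3, 5] / [6, 7]
  Insert 5 (step 8): P = [1, 2, 3, 5] / [4, 7] / [6, 8];  Q = [1, 2, 4, 8] / [3, 5] / [6, 7]
Final shape: (4, 2, 2).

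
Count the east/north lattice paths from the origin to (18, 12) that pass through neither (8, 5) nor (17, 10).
Number of paths = 43884516

Inclusion–exclusion. Total paths: C(30, 18) = 86493225. Through P₁: C(13, 8)·C(17, 10) = 25029576. Through P₂: C(27, 17)·C(3, 1) = 25308855. Since P₁ is strictly southwest of P₂, a monotone path through both must visit P₁ then P₂; paths through both = C(13, 8)·C(14, 9)·C(3, 1) = 7729722. Avoid both = 86493225 − 25029576 − 25308855 + 7729722 = 43884516.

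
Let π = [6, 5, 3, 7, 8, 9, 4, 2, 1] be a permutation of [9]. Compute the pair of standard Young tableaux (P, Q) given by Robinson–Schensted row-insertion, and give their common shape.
P = [1, 4, 8, 9] / [2, 7] / [3] / [5] / [6];  Q = [1, 4, 5, 6] / [2, 7] / [3] / [8] / [9];  common shape = (4, 2, 1, 1, 1)

Row-insert the values π_1, π_2, … into P one at a time, bumping the leftmost entry strictly greater than the inserted value down to the next row. The recording tableau Q records, in position (i, j), the step at which that cell was added to P.
  Insert 6 (step 1): P = [6];  Q = [1]
  Insert 5 (step 2): P = [5] / [6];  Q = [1] / [2]
  Insert 3 (step 3): P = [3] / [5] / [6];  Q = [1] / [2] / [3]
  Insert 7 (step 4): P = [3, 7] / [5] / [6];  Q = [1, 4] / [2] / [3]
  Insert 8 (step 5): P = [3, 7, 8] / [5] / [6];  Q = [1, 4, 5] / [2] / [3]
  Insert 9 (step 6): P = [3, 7, 8, 9] / [5] / [6];  Q = [1, 4, 5, 6] / [2] / [3]
  Insert 4 (step 7): P = [3, 4, 8, 9] / [5, 7] / [6];  Q = [1, 4, 5, 6] / [2, 7] / [3]
  Insert 2 (step 8): P = [2, 4, 8, 9] / [3, 7] / [5] / [6];  Q = [1, 4, 5, 6] / [2, 7] / [3] / [8]
  Insert 1 (step 9): P = [1, 4, 8, 9] / [2, 7] / [3] / [5] / [6];  Q = [1, 4, 5, 6] / [2, 7] / [3] / [8] / [9]
Final shape: (4, 2, 1, 1, 1).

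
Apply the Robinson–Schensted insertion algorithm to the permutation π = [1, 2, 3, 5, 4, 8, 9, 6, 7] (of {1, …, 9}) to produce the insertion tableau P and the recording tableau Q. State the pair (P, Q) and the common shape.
P = [1, 2, 3, 4, 6, 7] / [5, 8, 9];  Q = [1, 2, 3, 4, 6, 7] / [5, 8, 9];  common shape = (6, 3)

Row-insert the values π_1, π_2, … into P one at a time, bumping the leftmost entry strictly greater than the inserted value down to the next row. The recording tableau Q records, in position (i, j), the step at which that cell was added to P.
  Insert 1 (step 1): P = [1];  Q = [1]
  Insert 2 (step 2): P = [1, 2];  Q = [1, 2]
  Insert 3 (step 3): P = [1, 2, 3];  Q = [1, 2, 3]
  Insert 5 (step 4): P = [1, 2, 3, 5];  Q = [1, 2, 3, 4]
  Insert 4 (step 5): P = [1, 2, 3, 4] / [5];  Q = [1, 2, 3, 4] / [5]
  Insert 8 (step 6): P = [1, 2, 3, 4, 8] / [5];  Q = [1, 2, 3, 4, 6] / [5]
  Insert 9 (step 7): P = [1, 2, 3, 4, 8, 9] / [5];  Q = [1, 2, 3, 4, 6, 7] / [5]
  Insert 6 (step 8): P = [1, 2, 3, 4, 6, 9] / [5, 8];  Q = [1, 2, 3, 4, 6, 7] / [5, 8]
  Insert 7 (step 9): P = [1, 2, 3, 4, 6, 7] / [5, 8, 9];  Q = [1, 2, 3, 4, 6, 7] / [5, 8, 9]
Final shape: (6, 3).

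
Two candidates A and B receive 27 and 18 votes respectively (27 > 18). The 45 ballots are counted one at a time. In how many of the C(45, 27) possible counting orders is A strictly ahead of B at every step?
Strict-lead orderings = 343176898988

Total orderings of the 45 votes with 27 for A: C(45, 27) = 1715884494940. By the Bertrand ballot formula (Cycle Lemma / reflection principle), the number of orderings in which A is strictly ahead of B throughout is (p − q)/(p + q) · C(p + q, p) = (27 − 18)/(27 + 18) · 1715884494940 = 343176898988.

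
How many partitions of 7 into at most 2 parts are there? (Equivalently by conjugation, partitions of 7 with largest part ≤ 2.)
p(7, parts ≤ 2) = 4

Partitions of 7 with all parts ≤ 2: 2+2+2+1, 2+2+1+1+1, 2+1+1+1+1+1, 1+1+1+1+1+1+1. Count = 4.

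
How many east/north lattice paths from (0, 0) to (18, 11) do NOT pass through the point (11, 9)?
Number of paths = 28550730

Total paths from (0, 0) to (18, 11): C(29, 18) = 34597290. Paths through (11, 9): (paths (0, 0) → (11, 9)) × (paths (11, 9) → (18, 11)) = C(20, 11) · C(9, 7) = 167960 · 36 = 6046560. Avoidance count = 34597290 − 6046560 = 28550730.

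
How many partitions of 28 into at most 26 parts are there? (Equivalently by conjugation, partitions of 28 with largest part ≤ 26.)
p(28, parts ≤ 26) = 3716

Use the recurrence p(n, m) = p(n, m−1) + p(n−m, m): either the largest part is < m (count p(n, m−1)) or the largest part is exactly m (remove one copy of m, count p(n−m, m)). With p(0, ·) = 1 this gives p(28, parts ≤ 26) = 3716. (By conjugating Young diagrams, this also counts partitions of 28 into at most 26 parts.)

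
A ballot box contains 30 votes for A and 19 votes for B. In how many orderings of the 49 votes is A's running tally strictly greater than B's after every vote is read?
Strict-lead orderings = 4232010895376

Total orderings of the 49 votes with 30 for A: C(49, 30) = 18851684897584. By the Bertrand ballot formula (Cycle Lemma / reflection principle), the number of orderings in which A is strictly ahead of B throughout is (p − q)/(p + q) · C(p + q, p) = (30 − 19)/(30 + 19) · 18851684897584 = 4232010895376.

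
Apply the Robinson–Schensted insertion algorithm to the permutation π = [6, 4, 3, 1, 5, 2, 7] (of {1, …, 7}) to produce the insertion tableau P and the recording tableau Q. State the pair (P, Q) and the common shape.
P = [1, 2, 7] / [3, 5] / [4] / [6];  Q = [1, 5, 7] / [2, 6] / [3] / [4];  common shape = (3, 2, 1, 1)

Row-insert the values π_1, π_2, … into P one at a time, bumping the leftmost entry strictly greater than the inserted value down to the next row. The recording tableau Q records, in position (i, j), the step at which that cell was added to P.
  Insert 6 (step 1): P = [6];  Q = [1]
  Insert 4 (step 2): P = [4] / [6];  Q = [1] / [2]
  Insert 3 (step 3): P = [3] / [4] / [6];  Q = [1] / [2] / [3]
  Insert 1 (step 4): P = [1] / [3] / [4] / [6];  Q = [1] / [2] / [3] / [4]
  Insert 5 (step 5): P = [1, 5] / [3] / [4] / [6];  Q = [1, 5] / [2] / [3] / [4]
  Insert 2 (step 6): P = [1, 2] / [3, 5] / [4] / [6];  Q = [1, 5] / [2, 6] / [3] / [4]
  Insert 7 (step 7): P = [1, 2, 7] / [3, 5] / [4] / [6];  Q = [1, 5, 7] / [2, 6] / [3] / [4]
Final shape: (3, 2, 1, 1).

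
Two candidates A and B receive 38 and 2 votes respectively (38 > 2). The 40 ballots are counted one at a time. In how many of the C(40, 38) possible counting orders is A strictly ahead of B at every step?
Strict-lead orderings = 702

Total orderings of the 40 votes with 38 for A: C(40, 38) = 780. By the Bertrand ballot formula (Cycle Lemma / reflection principle), the number of orderings in which A is strictly ahead of B throughout is (p − q)/(p + q) · C(p + q, p) = (38 − 2)/(38 + 2) · 780 = 702.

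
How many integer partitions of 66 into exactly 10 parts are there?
p(66, 10 parts) = 126299

Partitions of n into exactly k parts are in bijection with partitions of n − k into at most k parts (subtract 1 from each part). So p(66, exactly 10) = p(56, parts ≤ 10). Computing via the recurrence p(m, j) = p(m, j−1) + p(m−j, j) gives 126299.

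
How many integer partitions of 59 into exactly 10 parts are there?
p(59, 10 parts) = 55494

Partitions of n into exactly k parts are in bijection with partitions of n − k into at most k parts (subtract 1 from each part). So p(59, exactly 10) = p(49, parts ≤ 10). Computing via the recurrence p(m, j) = p(m, j−1) + p(m−j, j) gives 55494.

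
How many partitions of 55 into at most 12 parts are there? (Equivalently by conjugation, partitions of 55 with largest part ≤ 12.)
p(55, parts ≤ 12) = 185425

Use the recurrence p(n, m) = p(n, m−1) + p(n−m, m): either the largest part is < m (count p(n, m−1)) or the largest part is exactly m (remove one copy of m, count p(n−m, m)). With p(0, ·) = 1 this gives p(55, parts ≤ 12) = 185425. (By conjugating Young diagrams, this also counts partitions of 55 into at most 12 parts.)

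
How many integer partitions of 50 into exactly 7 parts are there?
p(50, 7 parts) = 8946

Partitions of n into exactly k parts are in bijection with partitions of n − k into at most k parts (subtract 1 from each part). So p(50, exactly 7) = p(43, parts ≤ 7). Computing via the recurrence p(m, j) = p(m, j−1) + p(m−j, j) gives 8946.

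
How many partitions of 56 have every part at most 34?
p(56, parts ≤ 34) = 523317

Use the recurrence p(n, m) = p(n, m−1) + p(n−m, m): either the largest part is < m (count p(n, m−1)) or the largest part is exactly m (remove one copy of m, count p(n−m, m)). With p(0, ·) = 1 this gives p(56, parts ≤ 34) = 523317. (By conjugating Young diagrams, this also counts partitions of 56 into at most 34 parts.)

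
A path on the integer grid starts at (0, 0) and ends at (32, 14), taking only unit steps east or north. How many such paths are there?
Number of paths = 239877544005

A monotone lattice path from (0, 0) to (32, 14) consists of 32 east steps and 14 north steps in some order, so it is determined by which 32 of the 46 steps are east. The count is C(46, 32) = 239877544005.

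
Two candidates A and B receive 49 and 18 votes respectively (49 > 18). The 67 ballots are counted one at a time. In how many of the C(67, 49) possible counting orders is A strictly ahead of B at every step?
Strict-lead orderings = 4333013029359300

Total orderings of the 67 votes with 49 for A: C(67, 49) = 9364899127970100. By the Bertrand ballot formula (Cycle Lemma / reflection principle), the number of orderings in which A is strictly ahead of B throughout is (p − q)/(p + q) · C(p + q, p) = (49 − 18)/(49 + 18) · 9364899127970100 = 4333013029359300.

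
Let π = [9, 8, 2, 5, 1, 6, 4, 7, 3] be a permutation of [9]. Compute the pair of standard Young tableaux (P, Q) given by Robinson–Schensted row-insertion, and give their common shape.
P = [1, 3, 6, 7] / [2, 4] / [5] / [8] / [9];  Q = [1, 4, 6, 8] / [2, 7] / [3] / [5] / [9];  common shape = (4, 2, 1, 1, 1)

Row-insert the values π_1, π_2, … into P one at a time, bumping the leftmost entry strictly greater than the inserted value down to the next row. The recording tableau Q records, in position (i, j), the step at which that cell was added to P.
  Insert 9 (step 1): P = [9];  Q = [1]
  Insert 8 (step 2): P = [8] / [9];  Q = [1] / [2]
  Insert 2 (step 3): P = [2] / [8] / [9];  Q = [1] / [2] / [3]
  Insert 5 (step 4): P = [2, 5] / [8] / [9];  Q = [1, 4] / [2] / [3]
  Insert 1 (step 5): P = [1, 5] / [2] / [8] / [9];  Q = [1, 4] / [2] / [3] / [5]
  Insert 6 (step 6): P = [1, 5, 6] / [2] / [8] / [9];  Q = [1, 4, 6] / [2] / [3] / [5]
  Insert 4 (step 7): P = [1, 4, 6] / [2, 5] / [8] / [9];  Q = [1, 4, 6] / [2, 7] / [3] / [5]
  Insert 7 (step 8): P = [1, 4, 6, 7] / [2, 5] / [8] / [9];  Q = [1, 4, 6, 8] / [2, 7] / [3] / [5]
  Insert 3 (step 9): P = [1, 3, 6, 7] / [2, 4] / [5] / [8] / [9];  Q = [1, 4, 6, 8] / [2, 7] / [3] / [5] / [9]
Final shape: (4, 2, 1, 1, 1).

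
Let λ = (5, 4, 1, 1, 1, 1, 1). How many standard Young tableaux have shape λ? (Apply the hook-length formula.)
# SYT of shape (5, 4, 1, 1, 1, 1, 1) = 20384

Hook-length formula: f^λ = n! / Π hook(c), product over all cells c of the Young diagram. For λ = (5, 4, 1, 1, 1, 1, 1), n = 14 boxes. Hook lengths by row (left-to-right, top-to-bottom): [11, 5, 4, 3, 1]; [9, 3, 2, 1]; [5]; [4]; [3]; [2]; [1]. Product of hooks = 4276800. So f^λ = 14! / 4276800 = 87178291200 / 4276800 = 20384.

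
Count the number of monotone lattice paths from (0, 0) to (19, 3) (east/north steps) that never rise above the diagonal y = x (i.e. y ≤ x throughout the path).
Number of paths = 1309

By the reflection principle (André's argument), the number of monotone paths to (19, 3) with n ≤ m that never go above y = x is C(22, 19) − C(22, 20) = 1540 − 231 = 1309.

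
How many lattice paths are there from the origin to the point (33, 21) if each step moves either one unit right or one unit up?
Number of paths = 520341450264090

A monotone lattice path from (0, 0) to (33, 21) consists of 33 east steps and 21 north steps in some order, so it is determined by which 33 of the 54 steps are east. The count is C(54, 33) = 520341450264090.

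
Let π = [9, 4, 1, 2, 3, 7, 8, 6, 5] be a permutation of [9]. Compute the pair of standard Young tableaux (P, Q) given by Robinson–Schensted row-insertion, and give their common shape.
P = [1, 2, 3, 5, 8] / [4, 6] / [7] / [9];  Q = [1, 4, 5, 6, 7] / [2, 8] / [3] / [9];  common shape = (5, 2, 1, 1)

Row-insert the values π_1, π_2, … into P one at a time, bumping the leftmost entry strictly greater than the inserted value down to the next row. The recording tableau Q records, in position (i, j), the step at which that cell was added to P.
  Insert 9 (step 1): P = [9];  Q = [1]
  Insert 4 (step 2): P = [4] / [9];  Q = [1] / [2]
  Insert 1 (step 3): P = [1] / [4] / [9];  Q = [1] / [2] / [3]
  Insert 2 (step 4): P = [1, 2] / [4] / [9];  Q = [1, 4] / [2] / [3]
  Insert 3 (step 5): P = [1, 2, 3] / [4] / [9];  Q = [1, 4, 5] / [2] / [3]
  Insert 7 (step 6): P = [1, 2, 3, 7] / [4] / [9];  Q = [1, 4, 5, 6] / [2] / [3]
  Insert 8 (step 7): P = [1, 2, 3, 7, 8] / [4] / [9];  Q = [1, 4, 5, 6, 7] / [2] / [3]
  Insert 6 (step 8): P = [1, 2, 3, 6, 8] / [4, 7] / [9];  Q = [1, 4, 5, 6, 7] / [2, 8] / [3]
  Insert 5 (step 9): P = [1, 2, 3, 5, 8] / [4, 6] / [7] / [9];  Q = [1, 4, 5, 6, 7] / [2, 8] / [3] / [9]
Final shape: (5, 2, 1, 1).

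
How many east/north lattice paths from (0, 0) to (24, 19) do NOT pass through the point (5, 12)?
Number of paths = 796401965450

Total paths from (0, 0) to (24, 19): C(43, 24) = 800472431850. Paths through (5, 12): (paths (0, 0) → (5, 12)) × (paths (5, 12) → (24, 19)) = C(17, 5) · C(26, 19) = 6188 · 657800 = 4070466400. Avoidance count = 800472431850 − 4070466400 = 796401965450.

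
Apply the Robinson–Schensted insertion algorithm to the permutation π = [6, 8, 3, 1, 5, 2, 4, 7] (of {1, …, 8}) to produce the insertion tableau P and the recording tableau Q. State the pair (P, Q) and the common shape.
P = [1, 2, 4, 7] / [3, 5] / [6, 8];  Q = [1, 2, 7, 8] / [3, 5] / [4, 6];  common shape = (4, 2, 2)

Row-insert the values π_1, π_2, … into P one at a time, bumping the leftmost entry strictly greater than the inserted value down to the next row. The recording tableau Q records, in position (i, j), the step at which that cell was added to P.
  Insert 6 (step 1): P = [6];  Q = [1]
  Insert 8 (step 2): P = [6, 8];  Q = [1, 2]
  Insert 3 (step 3): P = [3, 8] / [6];  Q = [1, 2] / [3]
  Insert 1 (step 4): P = [1, 8] / [3] / [6];  Q = [1, 2] / [3] / [4]
  Insert 5 (step 5): P = [1, 5] / [3, 8] / [6];  Q = [1, 2] / [3, 5] / [4]
  Insert 2 (step 6): P = [1, 2] / [3, 5] / [6, 8];  Q = [1, 2] / [3, 5] / [4, 6]
  Insert 4 (step 7): P = [1, 2, 4] / [3, 5] / [6, 8];  Q = [1, 2, 7] / [3, 5] / [4, 6]
  Insert 7 (step 8): P = [1, 2, 4, 7] / [3, 5] / [6, 8];  Q = [1, 2, 7, 8] / [3, 5] / [4, 6]
Final shape: (4, 2, 2).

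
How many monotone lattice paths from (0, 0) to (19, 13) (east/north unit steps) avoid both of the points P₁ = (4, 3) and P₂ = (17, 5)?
Number of paths = 231947345

Inclusion–exclusion. Total paths: C(32, 19) = 347373600. Through P₁: C(7, 4)·C(25, 15) = 114406600. Through P₂: C(22, 17)·C(10, 2) = 1185030. Since P₁ is strictly southwest of P₂, a monotone path through both must visit P₁ then P₂; paths through both = C(7, 4)·C(15, 13)·C(10, 2) = 165375. Avoid both = 347373600 − 114406600 − 1185030 + 165375 = 231947345.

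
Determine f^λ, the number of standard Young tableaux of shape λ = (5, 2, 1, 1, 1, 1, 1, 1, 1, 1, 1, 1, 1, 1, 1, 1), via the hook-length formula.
# SYT of shape (5, 2, 1, 1, 1, 1, 1, 1, 1, 1, 1, 1, 1, 1, 1, 1) = 61047

Hook-length formula: f^λ = n! / Π hook(c), product over all cells c of the Young diagram. For λ = (5, 2, 1, 1, 1, 1, 1, 1, 1, 1, 1, 1, 1, 1, 1, 1), n = 21 boxes. Hook lengths by row (left-to-right, top-to-bottom): [20, 5, 3, 2, 1]; [16, 1]; [14]; [13]; [12]; [11]; [10]; [9]; [8]; [7]; [6]; [5]; [4]; [3]; [2]; [1]. Product of hooks = 836911595520000. So f^λ = 21! / 836911595520000 = 51090942171709440000 / 836911595520000 = 61047.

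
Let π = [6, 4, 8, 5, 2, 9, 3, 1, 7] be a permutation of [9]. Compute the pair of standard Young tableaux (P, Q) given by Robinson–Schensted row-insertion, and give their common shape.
P = [1, 3, 7] / [2, 5, 9] / [4, 8] / [6];  Q = [1, 3, 6] / [2, 4, 9] / [5, 7] / [8];  common shape = (3, 3, 2, 1)

Row-insert the values π_1, π_2, … into P one at a time, bumping the leftmost entry strictly greater than the inserted value down to the next row. The recording tableau Q records, in position (i, j), the step at which that cell was added to P.
  Insert 6 (step 1): P = [6];  Q = [1]
  Insert 4 (step 2): P = [4] / [6];  Q = [1] / [2]
  Insert 8 (step 3): P = [4, 8] / [6];  Q = [1, 3] / [2]
  Insert 5 (step 4): P = [4, 5] / [6, 8];  Q = [1, 3] / [2, 4]
  Insert 2 (step 5): P = [2, 5] / [4, 8] / [6];  Q = [1, 3] / [2, 4] / [5]
  Insert 9 (step 6): P = [2, 5, 9] / [4, 8] / [6];  Q = [1, 3, 6] / [2, 4] / [5]
  Insert 3 (step 7): P = [2, 3, 9] / [4, 5] / [6, 8];  Q = [1, 3, 6] / [2, 4] / [5, 7]
  Insert 1 (step 8): P = [1, 3, 9] / [2, 5] / [4, 8] / [6];  Q = [1, 3, 6] / [2, 4] / [5, 7] / [8]
  Insert 7 (step 9): P = [1, 3, 7] / [2, 5, 9] / [4, 8] / [6];  Q = [1, 3, 6] / [2, 4, 9] / [5, 7] / [8]
Final shape: (3, 3, 2, 1).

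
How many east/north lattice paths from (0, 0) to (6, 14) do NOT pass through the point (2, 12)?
Number of paths = 37395

Total paths from (0, 0) to (6, 14): C(20, 6) = 38760. Paths through (2, 12): (paths (0, 0) → (2, 12)) × (paths (2, 12) → (6, 14)) = C(14, 2) · C(6, 4) = 91 · 15 = 1365. Avoidance count = 38760 − 1365 = 37395.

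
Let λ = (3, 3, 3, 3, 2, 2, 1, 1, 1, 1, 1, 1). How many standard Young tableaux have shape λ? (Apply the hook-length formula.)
# SYT of shape (3, 3, 3, 3, 2, 2, 1, 1, 1, 1, 1, 1) = 22383900

Hook-length formula: f^λ = n! / Π hook(c), product over all cells c of the Young diagram. For λ = (3, 3, 3, 3, 2, 2, 1, 1, 1, 1, 1, 1), n = 22 boxes. Hook lengths by row (left-to-right, top-to-bottom): [14, 7, 4]; [13, 6, 3]; [12, 5, 2]; [11, 4, 1]; [9, 2]; [8, 1]; [6]; [5]; [4]; [3]; [2]; [1]. Product of hooks = 50214695731200. So f^λ = 22! / 50214695731200 = 1124000727777607680000 / 50214695731200 = 22383900.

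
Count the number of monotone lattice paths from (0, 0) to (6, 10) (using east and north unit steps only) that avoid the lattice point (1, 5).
Number of paths = 6496

Total paths from (0, 0) to (6, 10): C(16, 6) = 8008. Paths through (1, 5): (paths (0, 0) → (1, 5)) × (paths (1, 5) → (6, 10)) = C(6, 1) · C(10, 5) = 6 · 252 = 1512. Avoidance count = 8008 − 1512 = 6496.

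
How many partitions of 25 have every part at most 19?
p(25, parts ≤ 19) = 1939

Use the recurrence p(n, m) = p(n, m−1) + p(n−m, m): either the largest part is < m (count p(n, m−1)) or the largest part is exactly m (remove one copy of m, count p(n−m, m)). With p(0, ·) = 1 this gives p(25, parts ≤ 19) = 1939. (By conjugating Young diagrams, this also counts partitions of 25 into at most 19 parts.)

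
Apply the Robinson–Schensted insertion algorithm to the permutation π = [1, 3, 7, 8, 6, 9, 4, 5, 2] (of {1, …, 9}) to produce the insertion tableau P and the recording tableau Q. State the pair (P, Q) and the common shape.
P = [1, 2, 4, 5, 9] / [3, 8] / [6] / [7];  Q = [1, 2, 3, 4, 6] / [5, 8] / [7] / [9];  common shape = (5, 2, 1, 1)

Row-insert the values π_1, π_2, … into P one at a time, bumping the leftmost entry strictly greater than the inserted value down to the next row. The recording tableau Q records, in position (i, j), the step at which that cell was added to P.
  Insert 1 (step 1): P = [1];  Q = [1]
  Insert 3 (step 2): P = [1, 3];  Q = [1, 2]
  Insert 7 (step 3): P = [1, 3, 7];  Q = [1, 2, 3]
  Insert 8 (step 4): P = [1, 3, 7, 8];  Q = [1, 2, 3, 4]
  Insert 6 (step 5): P = [1, 3, 6, 8] / [7];  Q = [1, 2, 3, 4] / [5]
  Insert 9 (step 6): P = [1, 3, 6, 8, 9] / [7];  Q = [1, 2, 3, 4, 6] / [5]
  Insert 4 (step 7): P = [1, 3, 4, 8, 9] / [6] / [7];  Q = [1, 2, 3, 4, 6] / [5] / [7]
  Insert 5 (step 8): P = [1, 3, 4, 5, 9] / [6, 8] / [7];  Q = [1, 2, 3, 4, 6] / [5, 8] / [7]
  Insert 2 (step 9): P = [1, 2, 4, 5, 9] / [3, 8] / [6] / [7];  Q = [1, 2, 3, 4, 6] / [5, 8] / [7] / [9]
Final shape: (5, 2, 1, 1).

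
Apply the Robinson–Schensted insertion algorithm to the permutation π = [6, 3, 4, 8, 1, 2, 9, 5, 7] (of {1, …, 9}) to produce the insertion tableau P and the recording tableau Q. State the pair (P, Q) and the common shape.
P = [1, 2, 5, 7] / [3, 4, 8, 9] / [6];  Q = [1, 3, 4, 7] / [2, 6, 8, 9] / [5];  common shape = (4, 4, 1)

Row-insert the values π_1, π_2, … into P one at a time, bumping the leftmost entry strictly greater than the inserted value down to the next row. The recording tableau Q records, in position (i, j), the step at which that cell was added to P.
  Insert 6 (step 1): P = [6];  Q = [1]
  Insert 3 (step 2): P = [3] / [6];  Q = [1] / [2]
  Insert 4 (step 3): P = [3, 4] / [6];  Q = [1, 3] / [2]
  Insert 8 (step 4): P = [3, 4, 8] / [6];  Q = [1, 3, 4] / [2]
  Insert 1 (step 5): P = [1, 4, 8] / [3] / [6];  Q = [1, 3, 4] / [2] / [5]
  Insert 2 (step 6): P = [1, 2, 8] / [3, 4] / [6];  Q = [1, 3, 4] / [2, 6] / [5]
  Insert 9 (step 7): P = [1, 2, 8, 9] / [3, 4] / [6];  Q = [1, 3, 4, 7] / [2, 6] / [5]
  Insert 5 (step 8): P = [1, 2, 5, 9] / [3, 4, 8] / [6];  Q = [1, 3, 4, 7] / [2, 6, 8] / [5]
  Insert 7 (step 9): P = [1, 2, 5, 7] / [3, 4, 8, 9] / [6];  Q = [1, 3, 4, 7] / [2, 6, 8, 9] / [5]
Final shape: (4, 4, 1).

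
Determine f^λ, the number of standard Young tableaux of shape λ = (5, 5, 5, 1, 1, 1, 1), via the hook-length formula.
# SYT of shape (5, 5, 5, 1, 1, 1, 1) = 4938024

Hook-length formula: f^λ = n! / Π hook(c), product over all cells c of the Young diagram. For λ = (5, 5, 5, 1, 1, 1, 1), n = 19 boxes. Hook lengths by row (left-to-right, top-to-bottom): [11, 6, 5, 4, 3]; [10, 5, 4, 3, 2]; [9, 4, 3, 2, 1]; [4]; [3]; [2]; [1]. Product of hooks = 24634368000. So f^λ = 19! / 24634368000 = 121645100408832000 / 24634368000 = 4938024.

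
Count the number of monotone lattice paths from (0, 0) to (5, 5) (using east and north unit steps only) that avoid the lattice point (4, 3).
Number of paths = 147

Total paths from (0, 0) to (5, 5): C(10, 5) = 252. Paths through (4, 3): (paths (0, 0) → (4, 3)) × (paths (4, 3) → (5, 5)) = C(7, 4) · C(3, 1) = 35 · 3 = 105. Avoidance count = 252 − 105 = 147.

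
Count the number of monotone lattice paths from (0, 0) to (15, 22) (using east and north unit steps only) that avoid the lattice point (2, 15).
Number of paths = 9353657040

Total paths from (0, 0) to (15, 22): C(37, 15) = 9364199760. Paths through (2, 15): (paths (0, 0) → (2, 15)) × (paths (2, 15) → (15, 22)) = C(17, 2) · C(20, 13) = 136 · 77520 = 10542720. Avoidance count = 9364199760 − 10542720 = 9353657040.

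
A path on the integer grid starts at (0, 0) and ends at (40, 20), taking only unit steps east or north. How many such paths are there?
Number of paths = 4191844505805495

A monotone lattice path from (0, 0) to (40, 20) consists of 40 east steps and 20 north steps in some order, so it is determined by which 40 of the 60 steps are east. The count is C(60, 40) = 4191844505805495.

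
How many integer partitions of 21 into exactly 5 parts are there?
p(21, 5 parts) = 101

Partitions of n into exactly k parts are in bijection with partitions of n − k into at most k parts (subtract 1 from each part). So p(21, exactly 5) = p(16, parts ≤ 5). Computing via the recurrence p(m, j) = p(m, j−1) + p(m−j, j) gives 101.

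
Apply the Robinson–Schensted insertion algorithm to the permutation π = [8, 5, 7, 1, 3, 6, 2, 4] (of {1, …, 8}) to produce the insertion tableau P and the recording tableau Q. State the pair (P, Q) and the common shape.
P = [1, 2, 4] / [3, 6] / [5, 7] / [8];  Q = [1, 3, 6] / [2, 5] / [4, 8] / [7];  common shape = (3, 2, 2, 1)

Row-insert the values π_1, π_2, … into P one at a time, bumping the leftmost entry strictly greater than the inserted value down to the next row. The recording tableau Q records, in position (i, j), the step at which that cell was added to P.
  Insert 8 (step 1): P = [8];  Q = [1]
  Insert 5 (step 2): P = [5] / [8];  Q = [1] / [2]
  Insert 7 (step 3): P = [5, 7] / [8];  Q = [1, 3] / [2]
  Insert 1 (step 4): P = [1, 7] / [5] / [8];  Q = [1, 3] / [2] / [4]
  Insert 3 (step 5): P = [1, 3] / [5, 7] / [8];  Q = [1, 3] / [2, 5] / [4]
  Insert 6 (step 6): P = [1, 3, 6] / [5, 7] / [8];  Q = [1, 3, 6] / [2, 5] / [4]
  Insert 2 (step 7): P = [1, 2, 6] / [3, 7] / [5] / [8];  Q = [1, 3, 6] / [2, 5] / [4] / [7]
  Insert 4 (step 8): P = [1, 2, 4] / [3, 6] / [5, 7] / [8];  Q = [1, 3, 6] / [2, 5] / [4, 8] / [7]
Final shape: (3, 2, 2, 1).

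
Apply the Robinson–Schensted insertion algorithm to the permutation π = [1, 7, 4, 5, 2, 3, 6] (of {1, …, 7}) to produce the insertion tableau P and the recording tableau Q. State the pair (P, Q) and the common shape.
P = [1, 2, 3, 6] / [4, 5] / [7];  Q = [1, 2, 4, 7] / [3, 6] / [5];  common shape = (4, 2, 1)

Row-insert the values π_1, π_2, … into P one at a time, bumping the leftmost entry strictly greater than the inserted value down to the next row. The recording tableau Q records, in position (i, j), the step at which that cell was added to P.
  Insert 1 (step 1): P = [1];  Q = [1]
  Insert 7 (step 2): P = [1, 7];  Q = [1, 2]
  Insert 4 (step 3): P = [1, 4] / [7];  Q = [1, 2] / [3]
  Insert 5 (step 4): P = [1, 4, 5] / [7];  Q = [1, 2, 4] / [3]
  Insert 2 (step 5): P = [1, 2, 5] / [4] / [7];  Q = [1, 2, 4] / [3] / [5]
  Insert 3 (step 6): P = [1, 2, 3] / [4, 5] / [7];  Q = [1, 2, 4] / [3, 6] / [5]
  Insert 6 (step 7): P = [1, 2, 3, 6] / [4, 5] / [7];  Q = [1, 2, 4, 7] / [3, 6] / [5]
Final shape: (4, 2, 1).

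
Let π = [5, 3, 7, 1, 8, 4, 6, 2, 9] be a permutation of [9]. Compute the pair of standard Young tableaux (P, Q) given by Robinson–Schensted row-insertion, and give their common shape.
P = [1, 2, 6, 9] / [3, 4, 8] / [5, 7];  Q = [1, 3, 5, 9] / [2, 6, 7] / [4, 8];  common shape = (4, 3, 2)

Row-insert the values π_1, π_2, … into P one at a time, bumping the leftmost entry strictly greater than the inserted value down to the next row. The recording tableau Q records, in position (i, j), the step at which that cell was added to P.
  Insert 5 (step 1): P = [5];  Q = [1]
  Insert 3 (step 2): P = [3] / [5];  Q = [1] / [2]
  Insert 7 (step 3): P = [3, 7] / [5];  Q = [1, 3] / [2]
  Insert 1 (step 4): P = [1, 7] / [3] / [5];  Q = [1, 3] / [2] / [4]
  Insert 8 (step 5): P = [1, 7, 8] / [3] / [5];  Q = [1, 3, 5] / [2] / [4]
  Insert 4 (step 6): P = [1, 4, 8] / [3, 7] / [5];  Q = [1, 3, 5] / [2, 6] / [4]
  Insert 6 (step 7): P = [1, 4, 6] / [3, 7, 8] / [5];  Q = [1, 3, 5] / [2, 6, 7] / [4]
  Insert 2 (step 8): P = [1, 2, 6] / [3, 4, 8] / [5, 7];  Q = [1, 3, 5] / [2, 6, 7] / [4, 8]
  Insert 9 (step 9): P = [1, 2, 6, 9] / [3, 4, 8] / [5, 7];  Q = [1, 3, 5, 9] / [2, 6, 7] / [4, 8]
Final shape: (4, 3, 2).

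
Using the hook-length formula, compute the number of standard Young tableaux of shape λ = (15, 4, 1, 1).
# SYT of shape (15, 4, 1, 1) = 361760

Hook-length formula: f^λ = n! / Π hook(c), product over all cells c of the Young diagram. For λ = (15, 4, 1, 1), n = 21 boxes. Hook lengths by row (left-to-right, top-to-bottom): [18, 15, 14, 13, 11, 10, 9, 8, 7, 6, 5, 4, 3, 2, 1]; [6, 3, 2, 1]; [2]; [1]. Product of hooks = 141228831744000. So f^λ = 21! / 141228831744000 = 51090942171709440000 / 141228831744000 = 361760.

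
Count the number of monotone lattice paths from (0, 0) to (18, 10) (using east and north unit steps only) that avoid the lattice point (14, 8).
Number of paths = 8326560

Total paths from (0, 0) to (18, 10): C(28, 18) = 13123110. Paths through (14, 8): (paths (0, 0) → (14, 8)) × (paths (14, 8) → (18, 10)) = C(22, 14) · C(6, 4) = 319770 · 15 = 4796550. Avoidance count = 13123110 − 4796550 = 8326560.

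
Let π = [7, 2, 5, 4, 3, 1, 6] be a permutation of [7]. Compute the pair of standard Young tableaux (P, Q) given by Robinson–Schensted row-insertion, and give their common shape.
P = [1, 3, 6] / [2] / [4] / [5] / [7];  Q = [1, 3, 7] / [2] / [4] / [5] / [6];  common shape = (3, 1, 1, 1, 1)

Row-insert the values π_1, π_2, … into P one at a time, bumping the leftmost entry strictly greater than the inserted value down to the next row. The recording tableau Q records, in position (i, j), the step at which that cell was added to P.
  Insert 7 (step 1): P = [7];  Q = [1]
  Insert 2 (step 2): P = [2] / [7];  Q = [1] / [2]
  Insert 5 (step 3): P = [2, 5] / [7];  Q = [1, 3] / [2]
  Insert 4 (step 4): P = [2, 4] / [5] / [7];  Q = [1, 3] / [2] / [4]
  Insert 3 (step 5): P = [2, 3] / [4] / [5] / [7];  Q = [1, 3] / [2] / [4] / [5]
  Insert 1 (step 6): P = [1, 3] / [2] / [4] / [5] / [7];  Q = [1, 3] / [2] / [4] / [5] / [6]
  Insert 6 (step 7): P = [1, 3, 6] / [2] / [4] / [5] / [7];  Q = [1, 3, 7] / [2] / [4] / [5] / [6]
Final shape: (3, 1, 1, 1, 1).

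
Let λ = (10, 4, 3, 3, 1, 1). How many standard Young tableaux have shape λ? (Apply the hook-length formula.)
# SYT of shape (10, 4, 3, 3, 1, 1) = 855512658

Hook-length formula: f^λ = n! / Π hook(c), product over all cells c of the Young diagram. For λ = (10, 4, 3, 3, 1, 1), n = 22 boxes. Hook lengths by row (left-to-right, top-to-bottom): [15, 12, 11, 8, 6, 5, 4, 3, 2, 1]; [8, 5, 4, 1]; [6, 3, 2]; [5, 2, 1]; [2]; [1]. Product of hooks = 1313832960000. So f^λ = 22! / 1313832960000 = 1124000727777607680000 / 1313832960000 = 855512658.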